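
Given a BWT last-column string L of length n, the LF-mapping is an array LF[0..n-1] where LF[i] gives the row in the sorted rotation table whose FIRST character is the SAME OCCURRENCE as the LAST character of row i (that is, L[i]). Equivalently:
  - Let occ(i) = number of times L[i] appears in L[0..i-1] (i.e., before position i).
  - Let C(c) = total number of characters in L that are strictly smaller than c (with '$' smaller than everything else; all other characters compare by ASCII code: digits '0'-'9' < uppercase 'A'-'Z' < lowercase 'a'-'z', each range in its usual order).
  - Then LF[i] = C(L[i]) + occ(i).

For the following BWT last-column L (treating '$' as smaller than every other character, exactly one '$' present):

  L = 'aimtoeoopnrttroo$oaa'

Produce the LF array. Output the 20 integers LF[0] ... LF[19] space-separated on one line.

Answer: 1 5 6 17 8 4 9 10 14 7 15 18 19 16 11 12 0 13 2 3

Derivation:
Char counts: '$':1, 'a':3, 'e':1, 'i':1, 'm':1, 'n':1, 'o':6, 'p':1, 'r':2, 't':3
C (first-col start): C('$')=0, C('a')=1, C('e')=4, C('i')=5, C('m')=6, C('n')=7, C('o')=8, C('p')=14, C('r')=15, C('t')=17
L[0]='a': occ=0, LF[0]=C('a')+0=1+0=1
L[1]='i': occ=0, LF[1]=C('i')+0=5+0=5
L[2]='m': occ=0, LF[2]=C('m')+0=6+0=6
L[3]='t': occ=0, LF[3]=C('t')+0=17+0=17
L[4]='o': occ=0, LF[4]=C('o')+0=8+0=8
L[5]='e': occ=0, LF[5]=C('e')+0=4+0=4
L[6]='o': occ=1, LF[6]=C('o')+1=8+1=9
L[7]='o': occ=2, LF[7]=C('o')+2=8+2=10
L[8]='p': occ=0, LF[8]=C('p')+0=14+0=14
L[9]='n': occ=0, LF[9]=C('n')+0=7+0=7
L[10]='r': occ=0, LF[10]=C('r')+0=15+0=15
L[11]='t': occ=1, LF[11]=C('t')+1=17+1=18
L[12]='t': occ=2, LF[12]=C('t')+2=17+2=19
L[13]='r': occ=1, LF[13]=C('r')+1=15+1=16
L[14]='o': occ=3, LF[14]=C('o')+3=8+3=11
L[15]='o': occ=4, LF[15]=C('o')+4=8+4=12
L[16]='$': occ=0, LF[16]=C('$')+0=0+0=0
L[17]='o': occ=5, LF[17]=C('o')+5=8+5=13
L[18]='a': occ=1, LF[18]=C('a')+1=1+1=2
L[19]='a': occ=2, LF[19]=C('a')+2=1+2=3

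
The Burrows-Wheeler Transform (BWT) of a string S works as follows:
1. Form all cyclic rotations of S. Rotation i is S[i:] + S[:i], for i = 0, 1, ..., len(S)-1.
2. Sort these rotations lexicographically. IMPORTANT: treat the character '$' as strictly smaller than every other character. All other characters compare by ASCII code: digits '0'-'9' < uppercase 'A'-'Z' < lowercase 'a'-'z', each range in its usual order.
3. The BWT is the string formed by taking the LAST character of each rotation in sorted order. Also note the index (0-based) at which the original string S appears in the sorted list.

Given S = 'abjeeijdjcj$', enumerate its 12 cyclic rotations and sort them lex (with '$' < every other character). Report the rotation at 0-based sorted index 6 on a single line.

All 12 rotations (rotation i = S[i:]+S[:i]):
  rot[0] = abjeeijdjcj$
  rot[1] = bjeeijdjcj$a
  rot[2] = jeeijdjcj$ab
  rot[3] = eeijdjcj$abj
  rot[4] = eijdjcj$abje
  rot[5] = ijdjcj$abjee
  rot[6] = jdjcj$abjeei
  rot[7] = djcj$abjeeij
  rot[8] = jcj$abjeeijd
  rot[9] = cj$abjeeijdj
  rot[10] = j$abjeeijdjc
  rot[11] = $abjeeijdjcj
Sorted (with $ < everything):
  sorted[0] = $abjeeijdjcj
  sorted[1] = abjeeijdjcj$
  sorted[2] = bjeeijdjcj$a
  sorted[3] = cj$abjeeijdj
  sorted[4] = djcj$abjeeij
  sorted[5] = eeijdjcj$abj
  sorted[6] = eijdjcj$abje
  sorted[7] = ijdjcj$abjee
  sorted[8] = j$abjeeijdjc
  sorted[9] = jcj$abjeeijd
  sorted[10] = jdjcj$abjeei
  sorted[11] = jeeijdjcj$ab
sorted[6] = eijdjcj$abje

Answer: eijdjcj$abje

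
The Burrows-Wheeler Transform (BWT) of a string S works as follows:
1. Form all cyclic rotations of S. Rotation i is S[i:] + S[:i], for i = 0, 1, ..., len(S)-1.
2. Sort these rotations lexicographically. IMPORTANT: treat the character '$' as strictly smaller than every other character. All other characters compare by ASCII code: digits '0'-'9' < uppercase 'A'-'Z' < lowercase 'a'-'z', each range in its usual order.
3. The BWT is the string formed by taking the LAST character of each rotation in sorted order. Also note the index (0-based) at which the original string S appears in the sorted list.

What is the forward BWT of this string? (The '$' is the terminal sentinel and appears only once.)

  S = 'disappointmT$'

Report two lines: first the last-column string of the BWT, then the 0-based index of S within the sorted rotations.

Answer: Tms$odtippain
3

Derivation:
All 13 rotations (rotation i = S[i:]+S[:i]):
  rot[0] = disappointmT$
  rot[1] = isappointmT$d
  rot[2] = sappointmT$di
  rot[3] = appointmT$dis
  rot[4] = ppointmT$disa
  rot[5] = pointmT$disap
  rot[6] = ointmT$disapp
  rot[7] = intmT$disappo
  rot[8] = ntmT$disappoi
  rot[9] = tmT$disappoin
  rot[10] = mT$disappoint
  rot[11] = T$disappointm
  rot[12] = $disappointmT
Sorted (with $ < everything):
  sorted[0] = $disappointmT  (last char: 'T')
  sorted[1] = T$disappointm  (last char: 'm')
  sorted[2] = appointmT$dis  (last char: 's')
  sorted[3] = disappointmT$  (last char: '$')
  sorted[4] = intmT$disappo  (last char: 'o')
  sorted[5] = isappointmT$d  (last char: 'd')
  sorted[6] = mT$disappoint  (last char: 't')
  sorted[7] = ntmT$disappoi  (last char: 'i')
  sorted[8] = ointmT$disapp  (last char: 'p')
  sorted[9] = pointmT$disap  (last char: 'p')
  sorted[10] = ppointmT$disa  (last char: 'a')
  sorted[11] = sappointmT$di  (last char: 'i')
  sorted[12] = tmT$disappoin  (last char: 'n')
Last column: Tms$odtippain
Original string S is at sorted index 3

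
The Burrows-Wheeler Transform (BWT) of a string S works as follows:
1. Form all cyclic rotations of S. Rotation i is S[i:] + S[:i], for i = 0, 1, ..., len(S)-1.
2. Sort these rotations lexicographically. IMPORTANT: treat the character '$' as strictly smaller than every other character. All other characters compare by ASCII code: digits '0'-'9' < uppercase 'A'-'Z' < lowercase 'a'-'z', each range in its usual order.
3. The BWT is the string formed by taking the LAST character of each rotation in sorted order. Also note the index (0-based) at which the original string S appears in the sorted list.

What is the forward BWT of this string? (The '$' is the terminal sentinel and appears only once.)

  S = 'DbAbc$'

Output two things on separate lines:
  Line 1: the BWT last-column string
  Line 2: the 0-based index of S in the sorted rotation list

All 6 rotations (rotation i = S[i:]+S[:i]):
  rot[0] = DbAbc$
  rot[1] = bAbc$D
  rot[2] = Abc$Db
  rot[3] = bc$DbA
  rot[4] = c$DbAb
  rot[5] = $DbAbc
Sorted (with $ < everything):
  sorted[0] = $DbAbc  (last char: 'c')
  sorted[1] = Abc$Db  (last char: 'b')
  sorted[2] = DbAbc$  (last char: '$')
  sorted[3] = bAbc$D  (last char: 'D')
  sorted[4] = bc$DbA  (last char: 'A')
  sorted[5] = c$DbAb  (last char: 'b')
Last column: cb$DAb
Original string S is at sorted index 2

Answer: cb$DAb
2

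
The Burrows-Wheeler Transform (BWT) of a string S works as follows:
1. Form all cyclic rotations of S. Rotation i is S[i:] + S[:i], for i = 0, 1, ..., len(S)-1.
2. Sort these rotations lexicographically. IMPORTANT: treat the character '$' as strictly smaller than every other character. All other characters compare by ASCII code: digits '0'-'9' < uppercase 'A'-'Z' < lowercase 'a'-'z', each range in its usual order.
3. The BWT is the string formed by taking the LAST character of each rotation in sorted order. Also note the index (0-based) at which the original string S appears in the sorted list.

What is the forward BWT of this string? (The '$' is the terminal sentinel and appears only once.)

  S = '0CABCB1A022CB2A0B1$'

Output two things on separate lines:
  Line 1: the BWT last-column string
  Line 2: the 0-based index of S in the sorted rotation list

All 19 rotations (rotation i = S[i:]+S[:i]):
  rot[0] = 0CABCB1A022CB2A0B1$
  rot[1] = CABCB1A022CB2A0B1$0
  rot[2] = ABCB1A022CB2A0B1$0C
  rot[3] = BCB1A022CB2A0B1$0CA
  rot[4] = CB1A022CB2A0B1$0CAB
  rot[5] = B1A022CB2A0B1$0CABC
  rot[6] = 1A022CB2A0B1$0CABCB
  rot[7] = A022CB2A0B1$0CABCB1
  rot[8] = 022CB2A0B1$0CABCB1A
  rot[9] = 22CB2A0B1$0CABCB1A0
  rot[10] = 2CB2A0B1$0CABCB1A02
  rot[11] = CB2A0B1$0CABCB1A022
  rot[12] = B2A0B1$0CABCB1A022C
  rot[13] = 2A0B1$0CABCB1A022CB
  rot[14] = A0B1$0CABCB1A022CB2
  rot[15] = 0B1$0CABCB1A022CB2A
  rot[16] = B1$0CABCB1A022CB2A0
  rot[17] = 1$0CABCB1A022CB2A0B
  rot[18] = $0CABCB1A022CB2A0B1
Sorted (with $ < everything):
  sorted[0] = $0CABCB1A022CB2A0B1  (last char: '1')
  sorted[1] = 022CB2A0B1$0CABCB1A  (last char: 'A')
  sorted[2] = 0B1$0CABCB1A022CB2A  (last char: 'A')
  sorted[3] = 0CABCB1A022CB2A0B1$  (last char: '$')
  sorted[4] = 1$0CABCB1A022CB2A0B  (last char: 'B')
  sorted[5] = 1A022CB2A0B1$0CABCB  (last char: 'B')
  sorted[6] = 22CB2A0B1$0CABCB1A0  (last char: '0')
  sorted[7] = 2A0B1$0CABCB1A022CB  (last char: 'B')
  sorted[8] = 2CB2A0B1$0CABCB1A02  (last char: '2')
  sorted[9] = A022CB2A0B1$0CABCB1  (last char: '1')
  sorted[10] = A0B1$0CABCB1A022CB2  (last char: '2')
  sorted[11] = ABCB1A022CB2A0B1$0C  (last char: 'C')
  sorted[12] = B1$0CABCB1A022CB2A0  (last char: '0')
  sorted[13] = B1A022CB2A0B1$0CABC  (last char: 'C')
  sorted[14] = B2A0B1$0CABCB1A022C  (last char: 'C')
  sorted[15] = BCB1A022CB2A0B1$0CA  (last char: 'A')
  sorted[16] = CABCB1A022CB2A0B1$0  (last char: '0')
  sorted[17] = CB1A022CB2A0B1$0CAB  (last char: 'B')
  sorted[18] = CB2A0B1$0CABCB1A022  (last char: '2')
Last column: 1AA$BB0B212C0CCA0B2
Original string S is at sorted index 3

Answer: 1AA$BB0B212C0CCA0B2
3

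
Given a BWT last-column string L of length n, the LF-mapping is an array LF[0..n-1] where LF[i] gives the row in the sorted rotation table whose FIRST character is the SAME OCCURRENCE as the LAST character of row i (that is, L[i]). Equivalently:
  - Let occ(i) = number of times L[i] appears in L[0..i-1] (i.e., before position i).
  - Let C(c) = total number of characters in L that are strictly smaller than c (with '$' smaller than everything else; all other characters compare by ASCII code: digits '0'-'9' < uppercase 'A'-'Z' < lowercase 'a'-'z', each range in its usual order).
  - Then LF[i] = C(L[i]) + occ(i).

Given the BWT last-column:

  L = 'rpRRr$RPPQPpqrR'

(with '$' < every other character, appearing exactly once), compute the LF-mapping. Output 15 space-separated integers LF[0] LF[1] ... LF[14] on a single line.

Answer: 12 9 5 6 13 0 7 1 2 4 3 10 11 14 8

Derivation:
Char counts: '$':1, 'P':3, 'Q':1, 'R':4, 'p':2, 'q':1, 'r':3
C (first-col start): C('$')=0, C('P')=1, C('Q')=4, C('R')=5, C('p')=9, C('q')=11, C('r')=12
L[0]='r': occ=0, LF[0]=C('r')+0=12+0=12
L[1]='p': occ=0, LF[1]=C('p')+0=9+0=9
L[2]='R': occ=0, LF[2]=C('R')+0=5+0=5
L[3]='R': occ=1, LF[3]=C('R')+1=5+1=6
L[4]='r': occ=1, LF[4]=C('r')+1=12+1=13
L[5]='$': occ=0, LF[5]=C('$')+0=0+0=0
L[6]='R': occ=2, LF[6]=C('R')+2=5+2=7
L[7]='P': occ=0, LF[7]=C('P')+0=1+0=1
L[8]='P': occ=1, LF[8]=C('P')+1=1+1=2
L[9]='Q': occ=0, LF[9]=C('Q')+0=4+0=4
L[10]='P': occ=2, LF[10]=C('P')+2=1+2=3
L[11]='p': occ=1, LF[11]=C('p')+1=9+1=10
L[12]='q': occ=0, LF[12]=C('q')+0=11+0=11
L[13]='r': occ=2, LF[13]=C('r')+2=12+2=14
L[14]='R': occ=3, LF[14]=C('R')+3=5+3=8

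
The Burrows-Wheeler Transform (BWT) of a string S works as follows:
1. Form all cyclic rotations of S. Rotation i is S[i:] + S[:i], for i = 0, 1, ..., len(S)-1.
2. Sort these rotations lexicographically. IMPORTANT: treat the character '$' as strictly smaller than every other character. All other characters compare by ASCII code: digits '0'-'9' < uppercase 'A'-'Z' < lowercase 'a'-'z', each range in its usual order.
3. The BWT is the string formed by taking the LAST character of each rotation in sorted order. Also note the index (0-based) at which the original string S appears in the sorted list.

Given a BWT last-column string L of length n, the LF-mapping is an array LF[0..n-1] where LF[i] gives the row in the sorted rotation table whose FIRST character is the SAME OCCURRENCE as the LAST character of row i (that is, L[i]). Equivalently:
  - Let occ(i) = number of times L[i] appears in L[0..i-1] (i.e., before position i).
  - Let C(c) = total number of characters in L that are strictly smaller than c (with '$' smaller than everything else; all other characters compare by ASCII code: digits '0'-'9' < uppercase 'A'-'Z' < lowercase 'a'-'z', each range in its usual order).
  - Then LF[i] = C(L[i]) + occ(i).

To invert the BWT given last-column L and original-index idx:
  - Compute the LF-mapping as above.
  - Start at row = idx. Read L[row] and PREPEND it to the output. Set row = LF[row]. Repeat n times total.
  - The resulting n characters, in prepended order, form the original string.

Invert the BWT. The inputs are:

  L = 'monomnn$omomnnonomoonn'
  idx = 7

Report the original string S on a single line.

Answer: nmonnooonnmmnomnnooom$

Derivation:
LF mapping: 1 14 6 15 2 7 8 0 16 3 17 4 9 10 18 11 19 5 20 21 12 13
Walk LF starting at row 7, prepending L[row]:
  step 1: row=7, L[7]='$', prepend. Next row=LF[7]=0
  step 2: row=0, L[0]='m', prepend. Next row=LF[0]=1
  step 3: row=1, L[1]='o', prepend. Next row=LF[1]=14
  step 4: row=14, L[14]='o', prepend. Next row=LF[14]=18
  step 5: row=18, L[18]='o', prepend. Next row=LF[18]=20
  step 6: row=20, L[20]='n', prepend. Next row=LF[20]=12
  step 7: row=12, L[12]='n', prepend. Next row=LF[12]=9
  step 8: row=9, L[9]='m', prepend. Next row=LF[9]=3
  step 9: row=3, L[3]='o', prepend. Next row=LF[3]=15
  step 10: row=15, L[15]='n', prepend. Next row=LF[15]=11
  step 11: row=11, L[11]='m', prepend. Next row=LF[11]=4
  step 12: row=4, L[4]='m', prepend. Next row=LF[4]=2
  step 13: row=2, L[2]='n', prepend. Next row=LF[2]=6
  step 14: row=6, L[6]='n', prepend. Next row=LF[6]=8
  step 15: row=8, L[8]='o', prepend. Next row=LF[8]=16
  step 16: row=16, L[16]='o', prepend. Next row=LF[16]=19
  step 17: row=19, L[19]='o', prepend. Next row=LF[19]=21
  step 18: row=21, L[21]='n', prepend. Next row=LF[21]=13
  step 19: row=13, L[13]='n', prepend. Next row=LF[13]=10
  step 20: row=10, L[10]='o', prepend. Next row=LF[10]=17
  step 21: row=17, L[17]='m', prepend. Next row=LF[17]=5
  step 22: row=5, L[5]='n', prepend. Next row=LF[5]=7
Reversed output: nmonnooonnmmnomnnooom$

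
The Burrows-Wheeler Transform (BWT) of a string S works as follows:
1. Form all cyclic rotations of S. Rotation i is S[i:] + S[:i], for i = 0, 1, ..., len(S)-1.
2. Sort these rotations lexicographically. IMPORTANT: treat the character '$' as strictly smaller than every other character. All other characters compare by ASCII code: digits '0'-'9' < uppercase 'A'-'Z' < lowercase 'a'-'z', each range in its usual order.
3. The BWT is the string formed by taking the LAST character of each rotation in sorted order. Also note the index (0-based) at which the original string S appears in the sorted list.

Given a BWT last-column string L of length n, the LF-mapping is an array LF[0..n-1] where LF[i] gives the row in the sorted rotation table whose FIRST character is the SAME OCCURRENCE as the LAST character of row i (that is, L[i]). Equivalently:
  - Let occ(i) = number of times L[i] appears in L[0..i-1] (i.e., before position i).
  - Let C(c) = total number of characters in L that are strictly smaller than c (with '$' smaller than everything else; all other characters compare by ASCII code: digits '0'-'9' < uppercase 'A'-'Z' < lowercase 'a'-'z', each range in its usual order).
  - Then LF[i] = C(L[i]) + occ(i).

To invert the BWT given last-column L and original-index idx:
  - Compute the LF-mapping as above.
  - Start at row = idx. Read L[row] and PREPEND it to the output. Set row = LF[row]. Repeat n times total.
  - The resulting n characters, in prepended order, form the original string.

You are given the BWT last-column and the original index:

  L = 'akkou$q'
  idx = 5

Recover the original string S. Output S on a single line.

LF mapping: 1 2 3 4 6 0 5
Walk LF starting at row 5, prepending L[row]:
  step 1: row=5, L[5]='$', prepend. Next row=LF[5]=0
  step 2: row=0, L[0]='a', prepend. Next row=LF[0]=1
  step 3: row=1, L[1]='k', prepend. Next row=LF[1]=2
  step 4: row=2, L[2]='k', prepend. Next row=LF[2]=3
  step 5: row=3, L[3]='o', prepend. Next row=LF[3]=4
  step 6: row=4, L[4]='u', prepend. Next row=LF[4]=6
  step 7: row=6, L[6]='q', prepend. Next row=LF[6]=5
Reversed output: quokka$

Answer: quokka$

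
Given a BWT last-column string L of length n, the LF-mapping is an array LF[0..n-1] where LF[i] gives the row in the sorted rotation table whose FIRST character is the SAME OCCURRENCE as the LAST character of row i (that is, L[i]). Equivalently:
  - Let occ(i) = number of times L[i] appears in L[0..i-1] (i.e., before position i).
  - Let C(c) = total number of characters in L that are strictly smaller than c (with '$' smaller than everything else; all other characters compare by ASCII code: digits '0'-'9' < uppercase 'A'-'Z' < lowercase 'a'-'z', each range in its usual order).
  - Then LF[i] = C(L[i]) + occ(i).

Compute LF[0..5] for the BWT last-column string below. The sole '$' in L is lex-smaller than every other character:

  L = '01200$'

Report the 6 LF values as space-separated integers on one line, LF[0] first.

Answer: 1 4 5 2 3 0

Derivation:
Char counts: '$':1, '0':3, '1':1, '2':1
C (first-col start): C('$')=0, C('0')=1, C('1')=4, C('2')=5
L[0]='0': occ=0, LF[0]=C('0')+0=1+0=1
L[1]='1': occ=0, LF[1]=C('1')+0=4+0=4
L[2]='2': occ=0, LF[2]=C('2')+0=5+0=5
L[3]='0': occ=1, LF[3]=C('0')+1=1+1=2
L[4]='0': occ=2, LF[4]=C('0')+2=1+2=3
L[5]='$': occ=0, LF[5]=C('$')+0=0+0=0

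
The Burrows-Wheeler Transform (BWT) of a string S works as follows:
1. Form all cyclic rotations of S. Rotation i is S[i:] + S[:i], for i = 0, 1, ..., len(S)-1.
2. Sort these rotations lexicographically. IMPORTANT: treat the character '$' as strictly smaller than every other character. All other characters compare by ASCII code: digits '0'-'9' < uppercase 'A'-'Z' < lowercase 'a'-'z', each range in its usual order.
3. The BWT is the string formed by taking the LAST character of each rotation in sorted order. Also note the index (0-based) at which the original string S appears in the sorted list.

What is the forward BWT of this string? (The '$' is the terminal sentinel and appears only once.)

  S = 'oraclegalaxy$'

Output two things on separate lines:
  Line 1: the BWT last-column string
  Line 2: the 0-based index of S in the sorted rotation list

Answer: yrglaleac$oax
9

Derivation:
All 13 rotations (rotation i = S[i:]+S[:i]):
  rot[0] = oraclegalaxy$
  rot[1] = raclegalaxy$o
  rot[2] = aclegalaxy$or
  rot[3] = clegalaxy$ora
  rot[4] = legalaxy$orac
  rot[5] = egalaxy$oracl
  rot[6] = galaxy$oracle
  rot[7] = alaxy$oracleg
  rot[8] = laxy$oraclega
  rot[9] = axy$oraclegal
  rot[10] = xy$oraclegala
  rot[11] = y$oraclegalax
  rot[12] = $oraclegalaxy
Sorted (with $ < everything):
  sorted[0] = $oraclegalaxy  (last char: 'y')
  sorted[1] = aclegalaxy$or  (last char: 'r')
  sorted[2] = alaxy$oracleg  (last char: 'g')
  sorted[3] = axy$oraclegal  (last char: 'l')
  sorted[4] = clegalaxy$ora  (last char: 'a')
  sorted[5] = egalaxy$oracl  (last char: 'l')
  sorted[6] = galaxy$oracle  (last char: 'e')
  sorted[7] = laxy$oraclega  (last char: 'a')
  sorted[8] = legalaxy$orac  (last char: 'c')
  sorted[9] = oraclegalaxy$  (last char: '$')
  sorted[10] = raclegalaxy$o  (last char: 'o')
  sorted[11] = xy$oraclegala  (last char: 'a')
  sorted[12] = y$oraclegalax  (last char: 'x')
Last column: yrglaleac$oax
Original string S is at sorted index 9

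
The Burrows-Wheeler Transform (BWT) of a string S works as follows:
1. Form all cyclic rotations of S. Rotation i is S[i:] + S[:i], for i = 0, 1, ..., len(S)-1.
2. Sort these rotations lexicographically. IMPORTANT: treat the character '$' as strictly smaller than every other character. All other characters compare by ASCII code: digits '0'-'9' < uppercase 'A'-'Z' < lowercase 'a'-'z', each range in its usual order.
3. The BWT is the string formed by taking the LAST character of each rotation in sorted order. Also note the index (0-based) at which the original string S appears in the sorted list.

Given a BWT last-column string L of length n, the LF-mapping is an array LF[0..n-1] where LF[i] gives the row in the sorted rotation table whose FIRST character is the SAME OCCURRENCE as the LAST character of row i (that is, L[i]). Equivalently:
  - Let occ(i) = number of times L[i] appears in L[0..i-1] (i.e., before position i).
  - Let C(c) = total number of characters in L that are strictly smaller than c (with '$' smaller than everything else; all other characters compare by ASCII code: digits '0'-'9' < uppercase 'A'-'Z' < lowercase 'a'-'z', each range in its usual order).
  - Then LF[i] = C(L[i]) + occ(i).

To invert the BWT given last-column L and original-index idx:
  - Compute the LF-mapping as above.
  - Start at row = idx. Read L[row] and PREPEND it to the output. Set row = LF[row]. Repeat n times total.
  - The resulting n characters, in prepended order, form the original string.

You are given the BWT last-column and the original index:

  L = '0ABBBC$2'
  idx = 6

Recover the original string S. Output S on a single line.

Answer: BB2CBA0$

Derivation:
LF mapping: 1 3 4 5 6 7 0 2
Walk LF starting at row 6, prepending L[row]:
  step 1: row=6, L[6]='$', prepend. Next row=LF[6]=0
  step 2: row=0, L[0]='0', prepend. Next row=LF[0]=1
  step 3: row=1, L[1]='A', prepend. Next row=LF[1]=3
  step 4: row=3, L[3]='B', prepend. Next row=LF[3]=5
  step 5: row=5, L[5]='C', prepend. Next row=LF[5]=7
  step 6: row=7, L[7]='2', prepend. Next row=LF[7]=2
  step 7: row=2, L[2]='B', prepend. Next row=LF[2]=4
  step 8: row=4, L[4]='B', prepend. Next row=LF[4]=6
Reversed output: BB2CBA0$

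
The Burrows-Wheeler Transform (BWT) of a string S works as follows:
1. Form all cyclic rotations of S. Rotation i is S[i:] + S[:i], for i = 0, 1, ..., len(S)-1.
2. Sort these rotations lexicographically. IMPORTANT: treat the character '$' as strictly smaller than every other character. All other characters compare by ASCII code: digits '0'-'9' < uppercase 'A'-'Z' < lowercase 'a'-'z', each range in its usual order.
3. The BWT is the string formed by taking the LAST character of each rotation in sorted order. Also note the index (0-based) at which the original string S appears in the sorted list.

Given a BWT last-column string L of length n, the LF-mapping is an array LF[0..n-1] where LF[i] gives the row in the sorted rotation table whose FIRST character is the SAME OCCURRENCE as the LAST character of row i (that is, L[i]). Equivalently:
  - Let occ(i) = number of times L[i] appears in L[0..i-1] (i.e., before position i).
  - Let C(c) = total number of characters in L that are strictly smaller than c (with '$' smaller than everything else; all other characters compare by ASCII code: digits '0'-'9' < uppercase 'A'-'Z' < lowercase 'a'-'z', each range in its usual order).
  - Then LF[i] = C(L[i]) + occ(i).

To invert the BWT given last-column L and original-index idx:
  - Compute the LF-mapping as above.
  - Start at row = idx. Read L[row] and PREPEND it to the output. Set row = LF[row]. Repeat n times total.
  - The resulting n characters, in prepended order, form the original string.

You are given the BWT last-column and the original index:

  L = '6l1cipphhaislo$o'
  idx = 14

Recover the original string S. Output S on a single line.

LF mapping: 2 9 1 4 7 13 14 5 6 3 8 15 10 11 0 12
Walk LF starting at row 14, prepending L[row]:
  step 1: row=14, L[14]='$', prepend. Next row=LF[14]=0
  step 2: row=0, L[0]='6', prepend. Next row=LF[0]=2
  step 3: row=2, L[2]='1', prepend. Next row=LF[2]=1
  step 4: row=1, L[1]='l', prepend. Next row=LF[1]=9
  step 5: row=9, L[9]='a', prepend. Next row=LF[9]=3
  step 6: row=3, L[3]='c', prepend. Next row=LF[3]=4
  step 7: row=4, L[4]='i', prepend. Next row=LF[4]=7
  step 8: row=7, L[7]='h', prepend. Next row=LF[7]=5
  step 9: row=5, L[5]='p', prepend. Next row=LF[5]=13
  step 10: row=13, L[13]='o', prepend. Next row=LF[13]=11
  step 11: row=11, L[11]='s', prepend. Next row=LF[11]=15
  step 12: row=15, L[15]='o', prepend. Next row=LF[15]=12
  step 13: row=12, L[12]='l', prepend. Next row=LF[12]=10
  step 14: row=10, L[10]='i', prepend. Next row=LF[10]=8
  step 15: row=8, L[8]='h', prepend. Next row=LF[8]=6
  step 16: row=6, L[6]='p', prepend. Next row=LF[6]=14
Reversed output: philosophical16$

Answer: philosophical16$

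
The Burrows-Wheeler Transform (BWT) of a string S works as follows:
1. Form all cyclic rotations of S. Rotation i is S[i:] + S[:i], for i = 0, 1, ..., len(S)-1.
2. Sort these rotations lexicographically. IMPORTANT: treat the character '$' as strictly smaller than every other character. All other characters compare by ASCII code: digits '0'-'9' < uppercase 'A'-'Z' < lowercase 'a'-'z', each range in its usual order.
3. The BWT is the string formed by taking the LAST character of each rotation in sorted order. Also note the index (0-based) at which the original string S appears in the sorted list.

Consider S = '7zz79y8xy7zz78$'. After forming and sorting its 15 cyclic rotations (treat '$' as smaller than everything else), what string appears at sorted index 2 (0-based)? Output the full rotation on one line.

Answer: 79y8xy7zz78$7zz

Derivation:
All 15 rotations (rotation i = S[i:]+S[:i]):
  rot[0] = 7zz79y8xy7zz78$
  rot[1] = zz79y8xy7zz78$7
  rot[2] = z79y8xy7zz78$7z
  rot[3] = 79y8xy7zz78$7zz
  rot[4] = 9y8xy7zz78$7zz7
  rot[5] = y8xy7zz78$7zz79
  rot[6] = 8xy7zz78$7zz79y
  rot[7] = xy7zz78$7zz79y8
  rot[8] = y7zz78$7zz79y8x
  rot[9] = 7zz78$7zz79y8xy
  rot[10] = zz78$7zz79y8xy7
  rot[11] = z78$7zz79y8xy7z
  rot[12] = 78$7zz79y8xy7zz
  rot[13] = 8$7zz79y8xy7zz7
  rot[14] = $7zz79y8xy7zz78
Sorted (with $ < everything):
  sorted[0] = $7zz79y8xy7zz78
  sorted[1] = 78$7zz79y8xy7zz
  sorted[2] = 79y8xy7zz78$7zz
  sorted[3] = 7zz78$7zz79y8xy
  sorted[4] = 7zz79y8xy7zz78$
  sorted[5] = 8$7zz79y8xy7zz7
  sorted[6] = 8xy7zz78$7zz79y
  sorted[7] = 9y8xy7zz78$7zz7
  sorted[8] = xy7zz78$7zz79y8
  sorted[9] = y7zz78$7zz79y8x
  sorted[10] = y8xy7zz78$7zz79
  sorted[11] = z78$7zz79y8xy7z
  sorted[12] = z79y8xy7zz78$7z
  sorted[13] = zz78$7zz79y8xy7
  sorted[14] = zz79y8xy7zz78$7
sorted[2] = 79y8xy7zz78$7zz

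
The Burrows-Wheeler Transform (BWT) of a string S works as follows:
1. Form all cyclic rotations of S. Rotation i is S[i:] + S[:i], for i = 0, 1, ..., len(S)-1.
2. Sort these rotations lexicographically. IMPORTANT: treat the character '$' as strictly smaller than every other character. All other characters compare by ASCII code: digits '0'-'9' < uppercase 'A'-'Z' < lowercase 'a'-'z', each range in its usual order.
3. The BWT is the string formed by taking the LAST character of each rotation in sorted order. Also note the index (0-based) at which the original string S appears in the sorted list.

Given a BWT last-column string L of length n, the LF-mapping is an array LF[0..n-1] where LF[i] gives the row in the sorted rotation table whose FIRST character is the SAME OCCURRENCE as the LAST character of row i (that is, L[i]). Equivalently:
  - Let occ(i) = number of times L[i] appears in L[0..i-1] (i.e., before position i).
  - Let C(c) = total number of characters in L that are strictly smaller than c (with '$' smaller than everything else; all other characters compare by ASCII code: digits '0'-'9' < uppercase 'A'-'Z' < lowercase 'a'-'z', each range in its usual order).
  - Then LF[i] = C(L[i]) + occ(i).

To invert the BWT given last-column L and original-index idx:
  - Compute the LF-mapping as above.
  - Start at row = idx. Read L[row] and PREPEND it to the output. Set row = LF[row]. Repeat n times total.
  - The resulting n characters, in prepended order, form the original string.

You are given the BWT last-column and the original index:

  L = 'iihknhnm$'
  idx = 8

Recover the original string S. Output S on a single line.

LF mapping: 3 4 1 5 7 2 8 6 0
Walk LF starting at row 8, prepending L[row]:
  step 1: row=8, L[8]='$', prepend. Next row=LF[8]=0
  step 2: row=0, L[0]='i', prepend. Next row=LF[0]=3
  step 3: row=3, L[3]='k', prepend. Next row=LF[3]=5
  step 4: row=5, L[5]='h', prepend. Next row=LF[5]=2
  step 5: row=2, L[2]='h', prepend. Next row=LF[2]=1
  step 6: row=1, L[1]='i', prepend. Next row=LF[1]=4
  step 7: row=4, L[4]='n', prepend. Next row=LF[4]=7
  step 8: row=7, L[7]='m', prepend. Next row=LF[7]=6
  step 9: row=6, L[6]='n', prepend. Next row=LF[6]=8
Reversed output: nmnihhki$

Answer: nmnihhki$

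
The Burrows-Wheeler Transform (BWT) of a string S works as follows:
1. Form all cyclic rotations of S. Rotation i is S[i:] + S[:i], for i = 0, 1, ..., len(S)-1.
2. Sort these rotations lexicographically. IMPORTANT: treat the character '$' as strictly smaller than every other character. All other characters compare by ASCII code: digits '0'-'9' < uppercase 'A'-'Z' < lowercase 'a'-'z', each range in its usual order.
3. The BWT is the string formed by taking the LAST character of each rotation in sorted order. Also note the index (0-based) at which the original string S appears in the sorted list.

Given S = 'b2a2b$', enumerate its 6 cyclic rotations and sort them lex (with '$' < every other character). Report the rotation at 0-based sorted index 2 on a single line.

Answer: 2b$b2a

Derivation:
All 6 rotations (rotation i = S[i:]+S[:i]):
  rot[0] = b2a2b$
  rot[1] = 2a2b$b
  rot[2] = a2b$b2
  rot[3] = 2b$b2a
  rot[4] = b$b2a2
  rot[5] = $b2a2b
Sorted (with $ < everything):
  sorted[0] = $b2a2b
  sorted[1] = 2a2b$b
  sorted[2] = 2b$b2a
  sorted[3] = a2b$b2
  sorted[4] = b$b2a2
  sorted[5] = b2a2b$
sorted[2] = 2b$b2a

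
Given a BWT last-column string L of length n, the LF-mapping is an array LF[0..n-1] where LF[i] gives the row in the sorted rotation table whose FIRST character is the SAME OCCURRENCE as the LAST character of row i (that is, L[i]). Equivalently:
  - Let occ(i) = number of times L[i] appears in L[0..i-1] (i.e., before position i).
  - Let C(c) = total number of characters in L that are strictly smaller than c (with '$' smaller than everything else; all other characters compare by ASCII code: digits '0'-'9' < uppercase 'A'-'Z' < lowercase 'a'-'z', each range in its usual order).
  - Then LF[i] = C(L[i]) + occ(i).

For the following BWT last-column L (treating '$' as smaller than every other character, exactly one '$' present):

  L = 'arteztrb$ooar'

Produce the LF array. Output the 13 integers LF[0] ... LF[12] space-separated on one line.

Answer: 1 7 10 4 12 11 8 3 0 5 6 2 9

Derivation:
Char counts: '$':1, 'a':2, 'b':1, 'e':1, 'o':2, 'r':3, 't':2, 'z':1
C (first-col start): C('$')=0, C('a')=1, C('b')=3, C('e')=4, C('o')=5, C('r')=7, C('t')=10, C('z')=12
L[0]='a': occ=0, LF[0]=C('a')+0=1+0=1
L[1]='r': occ=0, LF[1]=C('r')+0=7+0=7
L[2]='t': occ=0, LF[2]=C('t')+0=10+0=10
L[3]='e': occ=0, LF[3]=C('e')+0=4+0=4
L[4]='z': occ=0, LF[4]=C('z')+0=12+0=12
L[5]='t': occ=1, LF[5]=C('t')+1=10+1=11
L[6]='r': occ=1, LF[6]=C('r')+1=7+1=8
L[7]='b': occ=0, LF[7]=C('b')+0=3+0=3
L[8]='$': occ=0, LF[8]=C('$')+0=0+0=0
L[9]='o': occ=0, LF[9]=C('o')+0=5+0=5
L[10]='o': occ=1, LF[10]=C('o')+1=5+1=6
L[11]='a': occ=1, LF[11]=C('a')+1=1+1=2
L[12]='r': occ=2, LF[12]=C('r')+2=7+2=9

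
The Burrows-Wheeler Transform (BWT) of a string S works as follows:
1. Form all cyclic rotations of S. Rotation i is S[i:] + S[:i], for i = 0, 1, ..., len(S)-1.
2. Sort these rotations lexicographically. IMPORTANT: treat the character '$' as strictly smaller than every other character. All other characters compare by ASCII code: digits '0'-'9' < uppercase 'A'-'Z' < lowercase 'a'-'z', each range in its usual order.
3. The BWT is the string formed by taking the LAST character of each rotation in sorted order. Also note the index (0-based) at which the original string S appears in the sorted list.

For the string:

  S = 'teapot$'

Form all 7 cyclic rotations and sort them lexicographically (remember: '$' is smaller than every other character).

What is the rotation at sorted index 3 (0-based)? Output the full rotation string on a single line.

All 7 rotations (rotation i = S[i:]+S[:i]):
  rot[0] = teapot$
  rot[1] = eapot$t
  rot[2] = apot$te
  rot[3] = pot$tea
  rot[4] = ot$teap
  rot[5] = t$teapo
  rot[6] = $teapot
Sorted (with $ < everything):
  sorted[0] = $teapot
  sorted[1] = apot$te
  sorted[2] = eapot$t
  sorted[3] = ot$teap
  sorted[4] = pot$tea
  sorted[5] = t$teapo
  sorted[6] = teapot$
sorted[3] = ot$teap

Answer: ot$teap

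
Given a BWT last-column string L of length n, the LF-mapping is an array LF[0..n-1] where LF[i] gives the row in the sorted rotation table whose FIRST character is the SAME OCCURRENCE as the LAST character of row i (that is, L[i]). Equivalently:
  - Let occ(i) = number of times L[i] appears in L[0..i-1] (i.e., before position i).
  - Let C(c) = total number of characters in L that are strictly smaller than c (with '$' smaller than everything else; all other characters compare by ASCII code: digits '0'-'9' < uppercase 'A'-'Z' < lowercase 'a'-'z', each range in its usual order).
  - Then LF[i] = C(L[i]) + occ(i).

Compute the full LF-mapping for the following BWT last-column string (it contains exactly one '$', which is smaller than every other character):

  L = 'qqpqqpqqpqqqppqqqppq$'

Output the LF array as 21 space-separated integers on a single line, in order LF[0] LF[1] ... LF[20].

Char counts: '$':1, 'p':7, 'q':13
C (first-col start): C('$')=0, C('p')=1, C('q')=8
L[0]='q': occ=0, LF[0]=C('q')+0=8+0=8
L[1]='q': occ=1, LF[1]=C('q')+1=8+1=9
L[2]='p': occ=0, LF[2]=C('p')+0=1+0=1
L[3]='q': occ=2, LF[3]=C('q')+2=8+2=10
L[4]='q': occ=3, LF[4]=C('q')+3=8+3=11
L[5]='p': occ=1, LF[5]=C('p')+1=1+1=2
L[6]='q': occ=4, LF[6]=C('q')+4=8+4=12
L[7]='q': occ=5, LF[7]=C('q')+5=8+5=13
L[8]='p': occ=2, LF[8]=C('p')+2=1+2=3
L[9]='q': occ=6, LF[9]=C('q')+6=8+6=14
L[10]='q': occ=7, LF[10]=C('q')+7=8+7=15
L[11]='q': occ=8, LF[11]=C('q')+8=8+8=16
L[12]='p': occ=3, LF[12]=C('p')+3=1+3=4
L[13]='p': occ=4, LF[13]=C('p')+4=1+4=5
L[14]='q': occ=9, LF[14]=C('q')+9=8+9=17
L[15]='q': occ=10, LF[15]=C('q')+10=8+10=18
L[16]='q': occ=11, LF[16]=C('q')+11=8+11=19
L[17]='p': occ=5, LF[17]=C('p')+5=1+5=6
L[18]='p': occ=6, LF[18]=C('p')+6=1+6=7
L[19]='q': occ=12, LF[19]=C('q')+12=8+12=20
L[20]='$': occ=0, LF[20]=C('$')+0=0+0=0

Answer: 8 9 1 10 11 2 12 13 3 14 15 16 4 5 17 18 19 6 7 20 0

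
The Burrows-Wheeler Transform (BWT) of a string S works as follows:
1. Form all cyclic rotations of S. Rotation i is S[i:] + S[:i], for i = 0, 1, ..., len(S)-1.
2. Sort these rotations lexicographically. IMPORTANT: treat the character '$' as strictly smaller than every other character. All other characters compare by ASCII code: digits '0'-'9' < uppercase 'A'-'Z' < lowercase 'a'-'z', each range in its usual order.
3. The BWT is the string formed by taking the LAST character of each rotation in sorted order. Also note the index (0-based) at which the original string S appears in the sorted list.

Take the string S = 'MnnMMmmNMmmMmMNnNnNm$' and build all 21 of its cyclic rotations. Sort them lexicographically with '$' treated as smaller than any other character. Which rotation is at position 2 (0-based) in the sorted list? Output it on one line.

All 21 rotations (rotation i = S[i:]+S[:i]):
  rot[0] = MnnMMmmNMmmMmMNnNnNm$
  rot[1] = nnMMmmNMmmMmMNnNnNm$M
  rot[2] = nMMmmNMmmMmMNnNnNm$Mn
  rot[3] = MMmmNMmmMmMNnNnNm$Mnn
  rot[4] = MmmNMmmMmMNnNnNm$MnnM
  rot[5] = mmNMmmMmMNnNnNm$MnnMM
  rot[6] = mNMmmMmMNnNnNm$MnnMMm
  rot[7] = NMmmMmMNnNnNm$MnnMMmm
  rot[8] = MmmMmMNnNnNm$MnnMMmmN
  rot[9] = mmMmMNnNnNm$MnnMMmmNM
  rot[10] = mMmMNnNnNm$MnnMMmmNMm
  rot[11] = MmMNnNnNm$MnnMMmmNMmm
  rot[12] = mMNnNnNm$MnnMMmmNMmmM
  rot[13] = MNnNnNm$MnnMMmmNMmmMm
  rot[14] = NnNnNm$MnnMMmmNMmmMmM
  rot[15] = nNnNm$MnnMMmmNMmmMmMN
  rot[16] = NnNm$MnnMMmmNMmmMmMNn
  rot[17] = nNm$MnnMMmmNMmmMmMNnN
  rot[18] = Nm$MnnMMmmNMmmMmMNnNn
  rot[19] = m$MnnMMmmNMmmMmMNnNnN
  rot[20] = $MnnMMmmNMmmMmMNnNnNm
Sorted (with $ < everything):
  sorted[0] = $MnnMMmmNMmmMmMNnNnNm
  sorted[1] = MMmmNMmmMmMNnNnNm$Mnn
  sorted[2] = MNnNnNm$MnnMMmmNMmmMm
  sorted[3] = MmMNnNnNm$MnnMMmmNMmm
  sorted[4] = MmmMmMNnNnNm$MnnMMmmN
  sorted[5] = MmmNMmmMmMNnNnNm$MnnM
  sorted[6] = MnnMMmmNMmmMmMNnNnNm$
  sorted[7] = NMmmMmMNnNnNm$MnnMMmm
  sorted[8] = Nm$MnnMMmmNMmmMmMNnNn
  sorted[9] = NnNm$MnnMMmmNMmmMmMNn
  sorted[10] = NnNnNm$MnnMMmmNMmmMmM
  sorted[11] = m$MnnMMmmNMmmMmMNnNnN
  sorted[12] = mMNnNnNm$MnnMMmmNMmmM
  sorted[13] = mMmMNnNnNm$MnnMMmmNMm
  sorted[14] = mNMmmMmMNnNnNm$MnnMMm
  sorted[15] = mmMmMNnNnNm$MnnMMmmNM
  sorted[16] = mmNMmmMmMNnNnNm$MnnMM
  sorted[17] = nMMmmNMmmMmMNnNnNm$Mn
  sorted[18] = nNm$MnnMMmmNMmmMmMNnN
  sorted[19] = nNnNm$MnnMMmmNMmmMmMN
  sorted[20] = nnMMmmNMmmMmMNnNnNm$M
sorted[2] = MNnNnNm$MnnMMmmNMmmMm

Answer: MNnNnNm$MnnMMmmNMmmMm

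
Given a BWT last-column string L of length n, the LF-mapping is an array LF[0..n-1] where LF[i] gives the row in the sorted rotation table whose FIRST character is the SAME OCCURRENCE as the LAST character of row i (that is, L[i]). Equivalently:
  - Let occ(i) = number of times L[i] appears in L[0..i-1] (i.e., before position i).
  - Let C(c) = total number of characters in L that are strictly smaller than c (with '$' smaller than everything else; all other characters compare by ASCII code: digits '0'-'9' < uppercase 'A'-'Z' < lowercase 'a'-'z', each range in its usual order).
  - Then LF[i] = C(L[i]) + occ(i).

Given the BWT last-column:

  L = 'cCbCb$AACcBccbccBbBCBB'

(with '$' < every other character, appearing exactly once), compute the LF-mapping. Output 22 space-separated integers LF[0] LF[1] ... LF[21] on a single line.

Answer: 16 8 12 9 13 0 1 2 10 17 3 18 19 14 20 21 4 15 5 11 6 7

Derivation:
Char counts: '$':1, 'A':2, 'B':5, 'C':4, 'b':4, 'c':6
C (first-col start): C('$')=0, C('A')=1, C('B')=3, C('C')=8, C('b')=12, C('c')=16
L[0]='c': occ=0, LF[0]=C('c')+0=16+0=16
L[1]='C': occ=0, LF[1]=C('C')+0=8+0=8
L[2]='b': occ=0, LF[2]=C('b')+0=12+0=12
L[3]='C': occ=1, LF[3]=C('C')+1=8+1=9
L[4]='b': occ=1, LF[4]=C('b')+1=12+1=13
L[5]='$': occ=0, LF[5]=C('$')+0=0+0=0
L[6]='A': occ=0, LF[6]=C('A')+0=1+0=1
L[7]='A': occ=1, LF[7]=C('A')+1=1+1=2
L[8]='C': occ=2, LF[8]=C('C')+2=8+2=10
L[9]='c': occ=1, LF[9]=C('c')+1=16+1=17
L[10]='B': occ=0, LF[10]=C('B')+0=3+0=3
L[11]='c': occ=2, LF[11]=C('c')+2=16+2=18
L[12]='c': occ=3, LF[12]=C('c')+3=16+3=19
L[13]='b': occ=2, LF[13]=C('b')+2=12+2=14
L[14]='c': occ=4, LF[14]=C('c')+4=16+4=20
L[15]='c': occ=5, LF[15]=C('c')+5=16+5=21
L[16]='B': occ=1, LF[16]=C('B')+1=3+1=4
L[17]='b': occ=3, LF[17]=C('b')+3=12+3=15
L[18]='B': occ=2, LF[18]=C('B')+2=3+2=5
L[19]='C': occ=3, LF[19]=C('C')+3=8+3=11
L[20]='B': occ=3, LF[20]=C('B')+3=3+3=6
L[21]='B': occ=4, LF[21]=C('B')+4=3+4=7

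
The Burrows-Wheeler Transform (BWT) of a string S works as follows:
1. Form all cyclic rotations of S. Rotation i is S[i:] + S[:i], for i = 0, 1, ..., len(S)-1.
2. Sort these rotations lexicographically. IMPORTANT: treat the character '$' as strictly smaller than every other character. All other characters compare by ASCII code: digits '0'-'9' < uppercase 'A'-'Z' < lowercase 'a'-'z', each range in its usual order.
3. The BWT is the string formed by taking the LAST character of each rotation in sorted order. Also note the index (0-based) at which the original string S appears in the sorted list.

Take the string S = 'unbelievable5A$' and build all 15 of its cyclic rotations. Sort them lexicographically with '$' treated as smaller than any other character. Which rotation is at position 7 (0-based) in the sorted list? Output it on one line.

All 15 rotations (rotation i = S[i:]+S[:i]):
  rot[0] = unbelievable5A$
  rot[1] = nbelievable5A$u
  rot[2] = believable5A$un
  rot[3] = elievable5A$unb
  rot[4] = lievable5A$unbe
  rot[5] = ievable5A$unbel
  rot[6] = evable5A$unbeli
  rot[7] = vable5A$unbelie
  rot[8] = able5A$unbeliev
  rot[9] = ble5A$unbelieva
  rot[10] = le5A$unbelievab
  rot[11] = e5A$unbelievabl
  rot[12] = 5A$unbelievable
  rot[13] = A$unbelievable5
  rot[14] = $unbelievable5A
Sorted (with $ < everything):
  sorted[0] = $unbelievable5A
  sorted[1] = 5A$unbelievable
  sorted[2] = A$unbelievable5
  sorted[3] = able5A$unbeliev
  sorted[4] = believable5A$un
  sorted[5] = ble5A$unbelieva
  sorted[6] = e5A$unbelievabl
  sorted[7] = elievable5A$unb
  sorted[8] = evable5A$unbeli
  sorted[9] = ievable5A$unbel
  sorted[10] = le5A$unbelievab
  sorted[11] = lievable5A$unbe
  sorted[12] = nbelievable5A$u
  sorted[13] = unbelievable5A$
  sorted[14] = vable5A$unbelie
sorted[7] = elievable5A$unb

Answer: elievable5A$unb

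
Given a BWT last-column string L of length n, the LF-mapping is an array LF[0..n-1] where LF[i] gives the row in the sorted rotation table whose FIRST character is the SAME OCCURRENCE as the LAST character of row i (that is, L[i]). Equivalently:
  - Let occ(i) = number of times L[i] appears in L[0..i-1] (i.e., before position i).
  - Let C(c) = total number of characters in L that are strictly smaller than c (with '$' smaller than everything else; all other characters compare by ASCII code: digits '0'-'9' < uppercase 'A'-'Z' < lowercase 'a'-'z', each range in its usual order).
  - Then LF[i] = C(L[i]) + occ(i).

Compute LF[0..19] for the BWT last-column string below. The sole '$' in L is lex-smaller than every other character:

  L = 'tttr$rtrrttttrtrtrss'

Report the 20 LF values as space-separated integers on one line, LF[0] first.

Answer: 10 11 12 1 0 2 13 3 4 14 15 16 17 5 18 6 19 7 8 9

Derivation:
Char counts: '$':1, 'r':7, 's':2, 't':10
C (first-col start): C('$')=0, C('r')=1, C('s')=8, C('t')=10
L[0]='t': occ=0, LF[0]=C('t')+0=10+0=10
L[1]='t': occ=1, LF[1]=C('t')+1=10+1=11
L[2]='t': occ=2, LF[2]=C('t')+2=10+2=12
L[3]='r': occ=0, LF[3]=C('r')+0=1+0=1
L[4]='$': occ=0, LF[4]=C('$')+0=0+0=0
L[5]='r': occ=1, LF[5]=C('r')+1=1+1=2
L[6]='t': occ=3, LF[6]=C('t')+3=10+3=13
L[7]='r': occ=2, LF[7]=C('r')+2=1+2=3
L[8]='r': occ=3, LF[8]=C('r')+3=1+3=4
L[9]='t': occ=4, LF[9]=C('t')+4=10+4=14
L[10]='t': occ=5, LF[10]=C('t')+5=10+5=15
L[11]='t': occ=6, LF[11]=C('t')+6=10+6=16
L[12]='t': occ=7, LF[12]=C('t')+7=10+7=17
L[13]='r': occ=4, LF[13]=C('r')+4=1+4=5
L[14]='t': occ=8, LF[14]=C('t')+8=10+8=18
L[15]='r': occ=5, LF[15]=C('r')+5=1+5=6
L[16]='t': occ=9, LF[16]=C('t')+9=10+9=19
L[17]='r': occ=6, LF[17]=C('r')+6=1+6=7
L[18]='s': occ=0, LF[18]=C('s')+0=8+0=8
L[19]='s': occ=1, LF[19]=C('s')+1=8+1=9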